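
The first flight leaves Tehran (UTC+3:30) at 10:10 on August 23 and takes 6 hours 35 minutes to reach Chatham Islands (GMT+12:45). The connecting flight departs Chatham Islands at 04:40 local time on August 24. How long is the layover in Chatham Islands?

Convert departure to UTC: 10:10 − 3:30 = 06:40 UTC on Aug 23.
Add 6 hours 35 minutes flight time → 13:15 UTC.
Chatham Islands is UTC+12:45, so local arrival = 13:15 + 12:45 = 02:00 on Aug 24.
Layover = 04:40 − 02:00 = 2 hours 40 minutes.

2 hours 40 minutes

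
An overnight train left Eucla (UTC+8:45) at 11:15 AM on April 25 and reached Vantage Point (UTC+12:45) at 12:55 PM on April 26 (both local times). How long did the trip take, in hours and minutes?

Departure in UTC: 11:15 AM − 8:45 = 2:30 AM on Apr 25.
Arrival in UTC: 12:55 PM − 12:45 = 12:10 AM on Apr 26.
Elapsed = 12:10 AM − 2:30 AM (+1 day) = 21 hours 40 minutes.

21 hours 40 minutes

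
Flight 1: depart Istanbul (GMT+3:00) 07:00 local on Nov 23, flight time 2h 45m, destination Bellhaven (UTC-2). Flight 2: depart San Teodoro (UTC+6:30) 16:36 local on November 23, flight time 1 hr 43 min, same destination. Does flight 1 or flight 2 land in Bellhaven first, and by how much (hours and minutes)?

Flight 1 in UTC: 07:00 − 3:00 = 04:00 on Nov 23.
+2 hours and 45 minutes → arrive 06:45 UTC on Nov 23.
Flight 2 in UTC: 16:36 − 6:30 = 10:06 on Nov 23.
+1 hour and 43 minutes → arrive 11:49 UTC on Nov 23.
Flight 1 lands earlier by 5 hours 4 minutes.

the first, by 5 hours 4 minutes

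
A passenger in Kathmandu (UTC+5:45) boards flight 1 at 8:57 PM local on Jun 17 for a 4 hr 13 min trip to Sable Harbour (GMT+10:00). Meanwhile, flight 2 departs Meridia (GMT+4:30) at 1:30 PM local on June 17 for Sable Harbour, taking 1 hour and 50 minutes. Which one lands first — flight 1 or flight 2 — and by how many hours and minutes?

Flight 1 in UTC: 8:57 PM − 5:45 = 3:12 PM on Jun 17.
+4 hours and 13 minutes → arrive 7:25 PM UTC on Jun 17.
Flight 2 in UTC: 1:30 PM − 4:30 = 9:00 AM on Jun 17.
+1 hour and 50 minutes → arrive 10:50 AM UTC on Jun 17.
Flight 2 lands earlier by 8 hours 35 minutes.

the second, by 8 hours 35 minutes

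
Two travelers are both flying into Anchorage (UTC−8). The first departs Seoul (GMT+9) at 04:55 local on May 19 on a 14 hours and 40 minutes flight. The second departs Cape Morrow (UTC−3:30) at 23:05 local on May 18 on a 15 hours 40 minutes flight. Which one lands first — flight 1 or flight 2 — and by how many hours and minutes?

the first, by 7 hours 40 minutes

Flight 1 in UTC: 04:55 − 9:00 = 19:55 on May 18.
+14 hours and 40 minutes → arrive 10:35 UTC on May 19.
Flight 2 in UTC: 23:05 + 3:30 = 02:35 on May 19.
+15 hours 40 minutes → arrive 18:15 UTC on May 19.
Flight 1 lands earlier by 7 hours 40 minutes.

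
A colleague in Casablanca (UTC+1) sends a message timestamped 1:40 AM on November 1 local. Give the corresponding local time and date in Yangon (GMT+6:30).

In UTC: 1:40 AM − 1:00 = 12:40 AM on Nov 1.
Yangon is UTC+6:30: 12:40 AM + 6:30 = 7:10 AM on Nov 1.

7:10 AM on November 1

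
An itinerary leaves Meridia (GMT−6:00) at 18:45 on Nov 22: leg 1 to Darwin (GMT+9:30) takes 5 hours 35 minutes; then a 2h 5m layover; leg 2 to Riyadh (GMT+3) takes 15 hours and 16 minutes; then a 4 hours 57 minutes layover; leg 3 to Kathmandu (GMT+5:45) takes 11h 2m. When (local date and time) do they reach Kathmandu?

Convert departure to UTC: 18:45 + 6:00 = 00:45 UTC on Nov 23.
Add 5 hours and 35 minutes leg 1 → 06:20 UTC.
Add 2 hours 5 minutes layover in Darwin → 08:25 UTC.
Add 15 hours 16 minutes leg 2 → 23:41 UTC.
Add 4 hours and 57 minutes layover in Riyadh → 04:38 UTC (Nov 24).
Add 11 hours 2 minutes leg 3 → 15:40 UTC.
Kathmandu is UTC+5:45, so local arrival = 15:40 + 5:45 = 21:25 on Nov 24.

21:25 on Nov 24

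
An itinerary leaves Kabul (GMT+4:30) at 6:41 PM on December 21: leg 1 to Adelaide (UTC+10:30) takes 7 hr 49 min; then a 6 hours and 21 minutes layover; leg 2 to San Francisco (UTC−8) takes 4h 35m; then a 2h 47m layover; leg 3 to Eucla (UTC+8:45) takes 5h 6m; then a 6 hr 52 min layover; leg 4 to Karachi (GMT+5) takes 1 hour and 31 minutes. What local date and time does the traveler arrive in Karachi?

6:12 AM on December 23

Convert departure to UTC: 6:41 PM − 4:30 = 2:11 PM UTC on Dec 21.
Add 7 hours 49 minutes leg 1 → 10:00 PM UTC.
Add 6 hours and 21 minutes layover in Adelaide → 4:21 AM UTC (Dec 22).
Add 4 hours 35 minutes leg 2 → 8:56 AM UTC.
Add 2 hours 47 minutes layover in San Francisco → 11:43 AM UTC.
Add 5 hours and 6 minutes leg 3 → 4:49 PM UTC.
Add 6 hours and 52 minutes layover in Eucla → 11:41 PM UTC.
Add 1 hour and 31 minutes leg 4 → 1:12 AM UTC (Dec 23).
Karachi is UTC+5:00, so local arrival = 1:12 AM + 5:00 = 6:12 AM on Dec 23.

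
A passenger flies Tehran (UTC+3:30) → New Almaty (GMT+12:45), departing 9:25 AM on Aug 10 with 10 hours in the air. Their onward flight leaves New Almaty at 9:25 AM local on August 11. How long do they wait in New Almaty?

4 hours 45 minutes

Convert departure to UTC: 9:25 AM − 3:30 = 5:55 AM UTC on Aug 10.
Add 10 hours flight time → 3:55 PM UTC.
New Almaty is UTC+12:45, so local arrival = 3:55 PM + 12:45 = 4:40 AM on Aug 11.
Layover = 9:25 AM − 4:40 AM = 4 hours 45 minutes.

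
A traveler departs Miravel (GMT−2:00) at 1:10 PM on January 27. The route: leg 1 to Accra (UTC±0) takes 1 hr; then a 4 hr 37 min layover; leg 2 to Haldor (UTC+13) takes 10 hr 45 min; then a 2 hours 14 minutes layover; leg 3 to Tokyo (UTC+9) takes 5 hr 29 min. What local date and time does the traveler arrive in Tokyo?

Convert departure to UTC: 1:10 PM + 2:00 = 3:10 PM UTC on Jan 27.
Add 1 hour leg 1 → 4:10 PM UTC.
Add 4 hours 37 minutes layover in Accra → 8:47 PM UTC.
Add 10 hours and 45 minutes leg 2 → 7:32 AM UTC (Jan 28).
Add 2 hours and 14 minutes layover in Haldor → 9:46 AM UTC.
Add 5 hours 29 minutes leg 3 → 3:15 PM UTC.
Tokyo is UTC+9:00, so local arrival = 3:15 PM + 9:00 = 12:15 AM on Jan 29.

12:15 AM on January 29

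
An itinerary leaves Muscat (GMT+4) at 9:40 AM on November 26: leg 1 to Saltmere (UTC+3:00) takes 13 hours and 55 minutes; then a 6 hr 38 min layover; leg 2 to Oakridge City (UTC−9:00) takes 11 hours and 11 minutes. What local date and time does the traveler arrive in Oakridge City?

Convert departure to UTC: 9:40 AM − 4:00 = 5:40 AM UTC on Nov 26.
Add 13 hours and 55 minutes leg 1 → 7:35 PM UTC.
Add 6 hours and 38 minutes layover in Saltmere → 2:13 AM UTC (Nov 27).
Add 11 hours 11 minutes leg 2 → 1:24 PM UTC.
Oakridge City is UTC−9:00, so local arrival = 1:24 PM − 9:00 = 4:24 AM on Nov 27.

4:24 AM on Nov 27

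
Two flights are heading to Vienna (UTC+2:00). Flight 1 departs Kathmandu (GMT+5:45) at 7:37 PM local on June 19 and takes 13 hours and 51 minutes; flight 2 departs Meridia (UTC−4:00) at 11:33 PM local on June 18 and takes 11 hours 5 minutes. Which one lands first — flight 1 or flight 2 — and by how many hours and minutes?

the second, by 13 hours 5 minutes

Flight 1 in UTC: 7:37 PM − 5:45 = 1:52 PM on Jun 19.
+13 hours 51 minutes → arrive 3:43 AM UTC on Jun 20.
Flight 2 in UTC: 11:33 PM + 4:00 = 3:33 AM on Jun 19.
+11 hours and 5 minutes → arrive 2:38 PM UTC on Jun 19.
Flight 2 lands earlier by 13 hours 5 minutes.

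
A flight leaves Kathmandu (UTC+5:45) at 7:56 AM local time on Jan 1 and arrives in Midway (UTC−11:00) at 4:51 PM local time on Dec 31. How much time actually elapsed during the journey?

1 hour 40 minutes

Departure in UTC: 7:56 AM − 5:45 = 2:11 AM on Jan 1.
Arrival in UTC: 4:51 PM + 11:00 = 3:51 AM on Jan 1.
Elapsed = 3:51 AM − 2:11 AM = 1 hour 40 minutes.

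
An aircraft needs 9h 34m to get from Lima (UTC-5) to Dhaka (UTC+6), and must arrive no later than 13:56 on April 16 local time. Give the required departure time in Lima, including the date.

17:22 on April 15

Target arrival in UTC: 13:56 − 6:00 = 07:56 on Apr 16.
Subtract 9 hours and 34 minutes → departure 22:22 UTC on Apr 15.
Lima is UTC−5:00: 22:22 − 5:00 = 17:22 on Apr 15.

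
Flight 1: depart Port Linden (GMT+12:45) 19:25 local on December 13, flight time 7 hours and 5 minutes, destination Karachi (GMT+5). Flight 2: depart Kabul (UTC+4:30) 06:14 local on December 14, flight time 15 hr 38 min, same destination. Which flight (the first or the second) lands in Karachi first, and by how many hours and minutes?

the first, by 27 hours 37 minutes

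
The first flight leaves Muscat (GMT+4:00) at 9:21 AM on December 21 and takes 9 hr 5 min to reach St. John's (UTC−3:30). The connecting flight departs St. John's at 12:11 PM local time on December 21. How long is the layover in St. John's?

Convert departure to UTC: 9:21 AM − 4:00 = 5:21 AM UTC on Dec 21.
Add 9 hours and 5 minutes flight time → 2:26 PM UTC.
St. John's is UTC−3:30, so local arrival = 2:26 PM − 3:30 = 10:56 AM on Dec 21.
Layover = 12:11 PM − 10:56 AM = 1 hour 15 minutes.

1 hour 15 minutes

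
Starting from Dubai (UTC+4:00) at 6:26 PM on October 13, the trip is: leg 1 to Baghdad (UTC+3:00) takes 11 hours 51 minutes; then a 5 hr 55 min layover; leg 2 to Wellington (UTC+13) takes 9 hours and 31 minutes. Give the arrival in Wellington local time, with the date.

Convert departure to UTC: 6:26 PM − 4:00 = 2:26 PM UTC on Oct 13.
Add 11 hours 51 minutes leg 1 → 2:17 AM UTC (Oct 14).
Add 5 hours and 55 minutes layover in Baghdad → 8:12 AM UTC.
Add 9 hours and 31 minutes leg 2 → 5:43 PM UTC.
Wellington is UTC+13:00, so local arrival = 5:43 PM + 13:00 = 6:43 AM on Oct 15.

6:43 AM on October 15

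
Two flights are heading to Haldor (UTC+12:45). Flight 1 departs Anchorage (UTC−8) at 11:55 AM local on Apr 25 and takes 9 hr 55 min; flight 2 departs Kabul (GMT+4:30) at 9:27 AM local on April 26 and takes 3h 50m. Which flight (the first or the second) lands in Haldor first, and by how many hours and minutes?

the first, by 2 hours 57 minutes

Flight 1 in UTC: 11:55 AM + 8:00 = 7:55 PM on Apr 25.
+9 hours 55 minutes → arrive 5:50 AM UTC on Apr 26.
Flight 2 in UTC: 9:27 AM − 4:30 = 4:57 AM on Apr 26.
+3 hours 50 minutes → arrive 8:47 AM UTC on Apr 26.
Flight 1 lands earlier by 2 hours 57 minutes.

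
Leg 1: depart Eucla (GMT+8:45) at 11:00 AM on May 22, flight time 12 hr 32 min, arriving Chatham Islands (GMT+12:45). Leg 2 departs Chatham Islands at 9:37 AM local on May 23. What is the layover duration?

6 hours 5 minutes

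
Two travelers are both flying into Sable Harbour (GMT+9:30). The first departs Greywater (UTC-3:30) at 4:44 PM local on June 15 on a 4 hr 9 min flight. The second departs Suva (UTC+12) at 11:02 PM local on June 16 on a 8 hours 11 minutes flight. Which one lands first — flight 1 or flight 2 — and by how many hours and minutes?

Flight 1 in UTC: 4:44 PM + 3:30 = 8:14 PM on Jun 15.
+4 hours and 9 minutes → arrive 12:23 AM UTC on Jun 16.
Flight 2 in UTC: 11:02 PM − 12:00 = 11:02 AM on Jun 16.
+8 hours and 11 minutes → arrive 7:13 PM UTC on Jun 16.
Flight 1 lands earlier by 18 hours 50 minutes.

the first, by 18 hours 50 minutes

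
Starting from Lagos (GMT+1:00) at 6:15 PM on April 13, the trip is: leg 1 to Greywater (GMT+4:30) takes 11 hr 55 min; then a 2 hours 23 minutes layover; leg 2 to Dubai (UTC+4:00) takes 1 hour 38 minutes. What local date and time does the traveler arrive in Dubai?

1:11 PM on April 14

Convert departure to UTC: 6:15 PM − 1:00 = 5:15 PM UTC on Apr 13.
Add 11 hours and 55 minutes leg 1 → 5:10 AM UTC (Apr 14).
Add 2 hours 23 minutes layover in Greywater → 7:33 AM UTC.
Add 1 hour 38 minutes leg 2 → 9:11 AM UTC.
Dubai is UTC+4:00, so local arrival = 9:11 AM + 4:00 = 1:11 PM on Apr 14.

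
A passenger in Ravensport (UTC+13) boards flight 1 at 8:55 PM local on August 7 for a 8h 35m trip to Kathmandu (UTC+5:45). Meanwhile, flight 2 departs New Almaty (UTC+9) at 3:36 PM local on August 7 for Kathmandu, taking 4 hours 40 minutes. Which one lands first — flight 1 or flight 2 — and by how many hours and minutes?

the second, by 5 hours 14 minutes

Flight 1 in UTC: 8:55 PM − 13:00 = 7:55 AM on Aug 7.
+8 hours and 35 minutes → arrive 4:30 PM UTC on Aug 7.
Flight 2 in UTC: 3:36 PM − 9:00 = 6:36 AM on Aug 7.
+4 hours and 40 minutes → arrive 11:16 AM UTC on Aug 7.
Flight 2 lands earlier by 5 hours 14 minutes.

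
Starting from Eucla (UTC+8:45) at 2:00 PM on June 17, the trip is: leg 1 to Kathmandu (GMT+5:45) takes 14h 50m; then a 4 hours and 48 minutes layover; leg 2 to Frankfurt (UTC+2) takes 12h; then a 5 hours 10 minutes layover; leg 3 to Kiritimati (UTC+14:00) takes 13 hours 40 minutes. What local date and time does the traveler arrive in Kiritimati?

Convert departure to UTC: 2:00 PM − 8:45 = 5:15 AM UTC on Jun 17.
Add 14 hours and 50 minutes leg 1 → 8:05 PM UTC.
Add 4 hours 48 minutes layover in Kathmandu → 12:53 AM UTC (Jun 18).
Add 12 hours leg 2 → 12:53 PM UTC.
Add 5 hours 10 minutes layover in Frankfurt → 6:03 PM UTC.
Add 13 hours and 40 minutes leg 3 → 7:43 AM UTC (Jun 19).
Kiritimati is UTC+14:00, so local arrival = 7:43 AM + 14:00 = 9:43 PM on Jun 19.

9:43 PM on June 19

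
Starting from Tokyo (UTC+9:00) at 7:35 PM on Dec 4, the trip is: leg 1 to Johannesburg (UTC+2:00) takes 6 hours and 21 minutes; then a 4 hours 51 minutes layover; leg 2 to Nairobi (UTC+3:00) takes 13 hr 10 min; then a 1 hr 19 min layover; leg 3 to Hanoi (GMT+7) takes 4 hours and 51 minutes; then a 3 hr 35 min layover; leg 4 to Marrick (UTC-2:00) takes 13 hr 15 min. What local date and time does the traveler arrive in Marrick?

Convert departure to UTC: 7:35 PM − 9:00 = 10:35 AM UTC on Dec 4.
Add 6 hours 21 minutes leg 1 → 4:56 PM UTC.
Add 4 hours 51 minutes layover in Johannesburg → 9:47 PM UTC.
Add 13 hours 10 minutes leg 2 → 10:57 AM UTC (Dec 5).
Add 1 hour and 19 minutes layover in Nairobi → 12:16 PM UTC.
Add 4 hours 51 minutes leg 3 → 5:07 PM UTC.
Add 3 hours and 35 minutes layover in Hanoi → 8:42 PM UTC.
Add 13 hours 15 minutes leg 4 → 9:57 AM UTC (Dec 6).
Marrick is UTC−2:00, so local arrival = 9:57 AM − 2:00 = 7:57 AM on Dec 6.

7:57 AM on Dec 6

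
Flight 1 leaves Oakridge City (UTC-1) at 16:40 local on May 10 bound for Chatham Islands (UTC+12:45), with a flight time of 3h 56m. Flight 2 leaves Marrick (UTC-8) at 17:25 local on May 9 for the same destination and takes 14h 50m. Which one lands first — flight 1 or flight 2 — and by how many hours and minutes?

the second, by 5 hours 21 minutes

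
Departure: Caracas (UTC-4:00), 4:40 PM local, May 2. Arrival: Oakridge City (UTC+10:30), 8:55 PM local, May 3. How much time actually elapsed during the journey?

13 hours 45 minutes

Oakridge City is 14:30 ahead of Caracas.
Clock-face elapsed time (ignoring zones) is 28 hours 15 minutes.
Actual elapsed = 28 hours 15 minutes − 14:30 = 13 hours 45 minutes.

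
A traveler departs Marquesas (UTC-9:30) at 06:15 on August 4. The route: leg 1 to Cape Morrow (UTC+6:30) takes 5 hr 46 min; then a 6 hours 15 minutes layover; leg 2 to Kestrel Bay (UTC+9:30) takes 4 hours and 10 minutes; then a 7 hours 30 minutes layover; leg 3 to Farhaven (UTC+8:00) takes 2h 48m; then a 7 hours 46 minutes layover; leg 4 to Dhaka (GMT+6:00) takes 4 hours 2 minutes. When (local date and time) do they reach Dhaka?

Convert departure to UTC: 06:15 + 9:30 = 15:45 UTC on Aug 4.
Add 5 hours and 46 minutes leg 1 → 21:31 UTC.
Add 6 hours 15 minutes layover in Cape Morrow → 03:46 UTC (Aug 5).
Add 4 hours and 10 minutes leg 2 → 07:56 UTC.
Add 7 hours and 30 minutes layover in Kestrel Bay → 15:26 UTC.
Add 2 hours and 48 minutes leg 3 → 18:14 UTC.
Add 7 hours and 46 minutes layover in Farhaven → 02:00 UTC (Aug 6).
Add 4 hours and 2 minutes leg 4 → 06:02 UTC.
Dhaka is UTC+6:00, so local arrival = 06:02 + 6:00 = 12:02 on Aug 6.

12:02 on Aug 6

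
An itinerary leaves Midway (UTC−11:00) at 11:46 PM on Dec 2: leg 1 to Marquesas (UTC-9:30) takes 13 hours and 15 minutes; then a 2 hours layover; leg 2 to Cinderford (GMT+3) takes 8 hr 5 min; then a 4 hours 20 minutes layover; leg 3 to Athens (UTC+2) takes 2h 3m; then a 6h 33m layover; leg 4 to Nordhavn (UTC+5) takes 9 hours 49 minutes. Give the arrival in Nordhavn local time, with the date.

Convert departure to UTC: 11:46 PM + 11:00 = 10:46 AM UTC on Dec 3.
Add 13 hours and 15 minutes leg 1 → 12:01 AM UTC (Dec 4).
Add 2 hours layover in Marquesas → 2:01 AM UTC.
Add 8 hours 5 minutes leg 2 → 10:06 AM UTC.
Add 4 hours 20 minutes layover in Cinderford → 2:26 PM UTC.
Add 2 hours 3 minutes leg 3 → 4:29 PM UTC.
Add 6 hours 33 minutes layover in Athens → 11:02 PM UTC.
Add 9 hours and 49 minutes leg 4 → 8:51 AM UTC (Dec 5).
Nordhavn is UTC+5:00, so local arrival = 8:51 AM + 5:00 = 1:51 PM on Dec 5.

1:51 PM on December 5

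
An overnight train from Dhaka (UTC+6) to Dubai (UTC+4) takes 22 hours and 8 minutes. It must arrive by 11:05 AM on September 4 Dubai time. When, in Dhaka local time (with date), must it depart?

2:57 PM on September 3

Target arrival in UTC: 11:05 AM − 4:00 = 7:05 AM on Sep 4.
Subtract 22 hours 8 minutes → departure 8:57 AM UTC on Sep 3.
Dhaka is UTC+6:00: 8:57 AM + 6:00 = 2:57 PM on Sep 3.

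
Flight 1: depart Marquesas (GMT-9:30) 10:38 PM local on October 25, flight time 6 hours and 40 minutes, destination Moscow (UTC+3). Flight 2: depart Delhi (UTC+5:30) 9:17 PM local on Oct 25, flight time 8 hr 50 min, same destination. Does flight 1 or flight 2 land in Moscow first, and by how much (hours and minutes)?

the second, by 14 hours 11 minutes

Flight 1 in UTC: 10:38 PM + 9:30 = 8:08 AM on Oct 26.
+6 hours 40 minutes → arrive 2:48 PM UTC on Oct 26.
Flight 2 in UTC: 9:17 PM − 5:30 = 3:47 PM on Oct 25.
+8 hours 50 minutes → arrive 12:37 AM UTC on Oct 26.
Flight 2 lands earlier by 14 hours 11 minutes.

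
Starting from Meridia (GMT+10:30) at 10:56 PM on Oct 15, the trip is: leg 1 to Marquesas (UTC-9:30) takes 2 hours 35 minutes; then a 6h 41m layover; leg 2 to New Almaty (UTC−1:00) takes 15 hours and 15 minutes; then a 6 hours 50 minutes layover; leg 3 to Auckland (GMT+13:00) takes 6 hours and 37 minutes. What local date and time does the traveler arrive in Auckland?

3:24 PM on October 17

Convert departure to UTC: 10:56 PM − 10:30 = 12:26 PM UTC on Oct 15.
Add 2 hours 35 minutes leg 1 → 3:01 PM UTC.
Add 6 hours 41 minutes layover in Marquesas → 9:42 PM UTC.
Add 15 hours 15 minutes leg 2 → 12:57 PM UTC (Oct 16).
Add 6 hours and 50 minutes layover in New Almaty → 7:47 PM UTC.
Add 6 hours and 37 minutes leg 3 → 2:24 AM UTC (Oct 17).
Auckland is UTC+13:00, so local arrival = 2:24 AM + 13:00 = 3:24 PM on Oct 17.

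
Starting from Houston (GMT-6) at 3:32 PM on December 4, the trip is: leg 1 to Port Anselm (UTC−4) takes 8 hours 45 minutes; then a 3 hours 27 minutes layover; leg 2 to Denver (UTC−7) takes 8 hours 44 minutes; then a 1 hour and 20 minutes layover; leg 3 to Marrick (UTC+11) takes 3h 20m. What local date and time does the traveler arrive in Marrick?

Convert departure to UTC: 3:32 PM + 6:00 = 9:32 PM UTC on Dec 4.
Add 8 hours and 45 minutes leg 1 → 6:17 AM UTC (Dec 5).
Add 3 hours and 27 minutes layover in Port Anselm → 9:44 AM UTC.
Add 8 hours 44 minutes leg 2 → 6:28 PM UTC.
Add 1 hour 20 minutes layover in Denver → 7:48 PM UTC.
Add 3 hours 20 minutes leg 3 → 11:08 PM UTC.
Marrick is UTC+11:00, so local arrival = 11:08 PM + 11:00 = 10:08 AM on Dec 6.

10:08 AM on December 6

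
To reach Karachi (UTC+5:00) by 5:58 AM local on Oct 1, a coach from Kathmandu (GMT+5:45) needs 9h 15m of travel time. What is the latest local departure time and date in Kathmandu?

Target arrival in UTC: 5:58 AM − 5:00 = 12:58 AM on Oct 1.
Subtract 9 hours and 15 minutes → departure 3:43 PM UTC on Sep 30.
Kathmandu is UTC+5:45: 3:43 PM + 5:45 = 9:28 PM on Sep 30.

9:28 PM on Sep 30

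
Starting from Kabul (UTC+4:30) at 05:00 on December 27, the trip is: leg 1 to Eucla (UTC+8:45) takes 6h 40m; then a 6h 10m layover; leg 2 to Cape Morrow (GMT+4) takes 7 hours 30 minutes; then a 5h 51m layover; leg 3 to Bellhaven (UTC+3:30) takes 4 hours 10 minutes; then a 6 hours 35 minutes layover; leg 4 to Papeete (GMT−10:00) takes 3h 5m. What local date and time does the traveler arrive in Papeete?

06:31 on December 28

Convert departure to UTC: 05:00 − 4:30 = 00:30 UTC on Dec 27.
Add 6 hours and 40 minutes leg 1 → 07:10 UTC.
Add 6 hours and 10 minutes layover in Eucla → 13:20 UTC.
Add 7 hours 30 minutes leg 2 → 20:50 UTC.
Add 5 hours 51 minutes layover in Cape Morrow → 02:41 UTC (Dec 28).
Add 4 hours 10 minutes leg 3 → 06:51 UTC.
Add 6 hours 35 minutes layover in Bellhaven → 13:26 UTC.
Add 3 hours 5 minutes leg 4 → 16:31 UTC.
Papeete is UTC−10:00, so local arrival = 16:31 − 10:00 = 06:31 on Dec 28.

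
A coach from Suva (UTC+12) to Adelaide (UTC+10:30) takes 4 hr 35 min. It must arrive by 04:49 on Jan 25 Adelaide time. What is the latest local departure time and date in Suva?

01:44 on January 25

Target arrival in UTC: 04:49 − 10:30 = 18:19 on Jan 24.
Subtract 4 hours 35 minutes → departure 13:44 UTC on Jan 24.
Suva is UTC+12:00: 13:44 + 12:00 = 01:44 on Jan 25.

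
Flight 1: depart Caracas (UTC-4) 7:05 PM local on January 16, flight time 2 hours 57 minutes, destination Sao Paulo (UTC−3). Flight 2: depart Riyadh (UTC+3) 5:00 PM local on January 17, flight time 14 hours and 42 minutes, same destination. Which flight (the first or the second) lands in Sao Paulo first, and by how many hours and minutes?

the first, by 26 hours 40 minutes

Flight 1 in UTC: 7:05 PM + 4:00 = 11:05 PM on Jan 16.
+2 hours 57 minutes → arrive 2:02 AM UTC on Jan 17.
Flight 2 in UTC: 5:00 PM − 3:00 = 2:00 PM on Jan 17.
+14 hours 42 minutes → arrive 4:42 AM UTC on Jan 18.
Flight 1 lands earlier by 26 hours 40 minutes.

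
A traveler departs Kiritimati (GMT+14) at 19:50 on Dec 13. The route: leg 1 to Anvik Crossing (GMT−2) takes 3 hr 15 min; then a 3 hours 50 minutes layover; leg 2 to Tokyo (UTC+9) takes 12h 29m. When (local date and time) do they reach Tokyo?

10:24 on December 14

Convert departure to UTC: 19:50 − 14:00 = 05:50 UTC on Dec 13.
Add 3 hours 15 minutes leg 1 → 09:05 UTC.
Add 3 hours 50 minutes layover in Anvik Crossing → 12:55 UTC.
Add 12 hours 29 minutes leg 2 → 01:24 UTC (Dec 14).
Tokyo is UTC+9:00, so local arrival = 01:24 + 9:00 = 10:24 on Dec 14.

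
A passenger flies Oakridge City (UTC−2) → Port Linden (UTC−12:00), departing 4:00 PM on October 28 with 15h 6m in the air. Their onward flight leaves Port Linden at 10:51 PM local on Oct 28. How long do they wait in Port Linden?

1 hour 45 minutes

Convert departure to UTC: 4:00 PM + 2:00 = 6:00 PM UTC on Oct 28.
Add 15 hours 6 minutes flight time → 9:06 AM UTC (Oct 29).
Port Linden is UTC−12:00, so local arrival = 9:06 AM − 12:00 = 9:06 PM on Oct 28.
Layover = 10:51 PM − 9:06 PM = 1 hour 45 minutes.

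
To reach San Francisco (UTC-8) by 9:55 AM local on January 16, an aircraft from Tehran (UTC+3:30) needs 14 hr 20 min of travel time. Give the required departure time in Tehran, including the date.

7:05 AM on January 16

Target arrival in UTC: 9:55 AM + 8:00 = 5:55 PM on Jan 16.
Subtract 14 hours and 20 minutes → departure 3:35 AM UTC on Jan 16.
Tehran is UTC+3:30: 3:35 AM + 3:30 = 7:05 AM on Jan 16.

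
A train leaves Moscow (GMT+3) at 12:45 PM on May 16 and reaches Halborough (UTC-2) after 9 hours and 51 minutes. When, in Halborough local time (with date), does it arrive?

Convert departure to UTC: 12:45 PM − 3:00 = 9:45 AM UTC on May 16.
Add 9 hours and 51 minutes travel time → 7:36 PM UTC.
Halborough is UTC−2:00, so local arrival = 7:36 PM − 2:00 = 5:36 PM on May 16.

5:36 PM on May 16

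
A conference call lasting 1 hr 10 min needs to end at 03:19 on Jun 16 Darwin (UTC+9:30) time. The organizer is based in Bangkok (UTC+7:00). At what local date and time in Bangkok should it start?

23:39 on June 15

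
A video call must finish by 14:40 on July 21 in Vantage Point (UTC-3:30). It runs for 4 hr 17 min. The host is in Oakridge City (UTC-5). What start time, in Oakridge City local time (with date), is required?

08:53 on July 21

Target end time in UTC: 14:40 + 3:30 = 18:10 on Jul 21.
Subtract 4 hours 17 minutes → start 13:53 UTC on Jul 21.
Oakridge City is UTC−5:00: 13:53 − 5:00 = 08:53 on Jul 21.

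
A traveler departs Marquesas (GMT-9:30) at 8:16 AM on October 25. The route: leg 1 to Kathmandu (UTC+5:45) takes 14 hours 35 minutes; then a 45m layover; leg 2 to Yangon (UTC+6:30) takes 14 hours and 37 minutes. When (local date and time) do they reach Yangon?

Convert departure to UTC: 8:16 AM + 9:30 = 5:46 PM UTC on Oct 25.
Add 14 hours and 35 minutes leg 1 → 8:21 AM UTC (Oct 26).
Add 45 minutes layover in Kathmandu → 9:06 AM UTC.
Add 14 hours and 37 minutes leg 2 → 11:43 PM UTC.
Yangon is UTC+6:30, so local arrival = 11:43 PM + 6:30 = 6:13 AM on Oct 27.

6:13 AM on October 27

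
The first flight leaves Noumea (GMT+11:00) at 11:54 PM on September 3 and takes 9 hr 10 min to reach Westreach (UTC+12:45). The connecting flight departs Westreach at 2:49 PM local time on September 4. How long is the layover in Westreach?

4 hours

Convert departure to UTC: 11:54 PM − 11:00 = 12:54 PM UTC on Sep 3.
Add 9 hours and 10 minutes flight time → 10:04 PM UTC.
Westreach is UTC+12:45, so local arrival = 10:04 PM + 12:45 = 10:49 AM on Sep 4.
Layover = 2:49 PM − 10:49 AM = 4 hours.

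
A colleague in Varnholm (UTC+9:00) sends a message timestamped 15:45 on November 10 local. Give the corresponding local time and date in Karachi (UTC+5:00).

11:45 on November 10

In UTC: 15:45 − 9:00 = 06:45 on Nov 10.
Karachi is UTC+5:00: 06:45 + 5:00 = 11:45 on Nov 10.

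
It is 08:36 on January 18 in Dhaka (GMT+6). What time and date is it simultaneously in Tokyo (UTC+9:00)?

Tokyo is 3:00 ahead of Dhaka.
Shift by the zone difference: 08:36 + 3:00 = 11:36 on Jan 18 in Tokyo.

11:36 on January 18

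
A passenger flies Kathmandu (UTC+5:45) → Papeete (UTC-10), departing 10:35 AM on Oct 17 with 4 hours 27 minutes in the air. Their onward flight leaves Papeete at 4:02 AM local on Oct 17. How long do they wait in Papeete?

4 hours 45 minutes

Convert departure to UTC: 10:35 AM − 5:45 = 4:50 AM UTC on Oct 17.
Add 4 hours 27 minutes flight time → 9:17 AM UTC.
Papeete is UTC−10:00, so local arrival = 9:17 AM − 10:00 = 11:17 PM on Oct 16.
Layover = 4:02 AM − 11:17 PM (+1 day) = 4 hours 45 minutes.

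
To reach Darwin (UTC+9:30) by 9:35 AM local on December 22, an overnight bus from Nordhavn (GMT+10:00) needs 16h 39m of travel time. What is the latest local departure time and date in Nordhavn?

5:26 PM on Dec 21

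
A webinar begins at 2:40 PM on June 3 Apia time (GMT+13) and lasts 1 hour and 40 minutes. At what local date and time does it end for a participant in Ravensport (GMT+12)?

3:20 PM on Jun 3

Convert start to UTC: 2:40 PM − 13:00 = 1:40 AM UTC on Jun 3.
Add 1 hour 40 minutes duration → 3:20 AM UTC.
Ravensport is UTC+12:00, so local end time = 3:20 AM + 12:00 = 3:20 PM on Jun 3.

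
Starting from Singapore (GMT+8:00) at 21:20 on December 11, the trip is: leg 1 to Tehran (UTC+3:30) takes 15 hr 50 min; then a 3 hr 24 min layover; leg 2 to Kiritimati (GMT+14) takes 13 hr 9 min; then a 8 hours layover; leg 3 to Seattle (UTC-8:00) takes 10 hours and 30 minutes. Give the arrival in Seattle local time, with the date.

08:13 on December 13

Convert departure to UTC: 21:20 − 8:00 = 13:20 UTC on Dec 11.
Add 15 hours 50 minutes leg 1 → 05:10 UTC (Dec 12).
Add 3 hours and 24 minutes layover in Tehran → 08:34 UTC.
Add 13 hours and 9 minutes leg 2 → 21:43 UTC.
Add 8 hours layover in Kiritimati → 05:43 UTC (Dec 13).
Add 10 hours and 30 minutes leg 3 → 16:13 UTC.
Seattle is UTC−8:00, so local arrival = 16:13 − 8:00 = 08:13 on Dec 13.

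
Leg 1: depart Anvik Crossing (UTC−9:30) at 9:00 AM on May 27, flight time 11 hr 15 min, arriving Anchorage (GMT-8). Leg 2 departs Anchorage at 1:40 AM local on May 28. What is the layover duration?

Convert departure to UTC: 9:00 AM + 9:30 = 6:30 PM UTC on May 27.
Add 11 hours and 15 minutes flight time → 5:45 AM UTC (May 28).
Anchorage is UTC−8:00, so local arrival = 5:45 AM − 8:00 = 9:45 PM on May 27.
Layover = 1:40 AM − 9:45 PM (+1 day) = 3 hours 55 minutes.

3 hours 55 minutes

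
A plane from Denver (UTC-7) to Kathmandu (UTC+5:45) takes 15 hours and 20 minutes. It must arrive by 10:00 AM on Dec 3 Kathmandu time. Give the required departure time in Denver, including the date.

5:55 AM on December 2

Target arrival in UTC: 10:00 AM − 5:45 = 4:15 AM on Dec 3.
Subtract 15 hours and 20 minutes → departure 12:55 PM UTC on Dec 2.
Denver is UTC−7:00: 12:55 PM − 7:00 = 5:55 AM on Dec 2.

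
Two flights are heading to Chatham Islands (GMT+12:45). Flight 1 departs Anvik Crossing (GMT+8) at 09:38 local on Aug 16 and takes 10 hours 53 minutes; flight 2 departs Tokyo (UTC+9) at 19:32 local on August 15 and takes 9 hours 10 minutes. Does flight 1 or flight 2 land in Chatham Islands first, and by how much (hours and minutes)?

Flight 1 in UTC: 09:38 − 8:00 = 01:38 on Aug 16.
+10 hours and 53 minutes → arrive 12:31 UTC on Aug 16.
Flight 2 in UTC: 19:32 − 9:00 = 10:32 on Aug 15.
+9 hours and 10 minutes → arrive 19:42 UTC on Aug 15.
Flight 2 lands earlier by 16 hours 49 minutes.

the second, by 16 hours 49 minutes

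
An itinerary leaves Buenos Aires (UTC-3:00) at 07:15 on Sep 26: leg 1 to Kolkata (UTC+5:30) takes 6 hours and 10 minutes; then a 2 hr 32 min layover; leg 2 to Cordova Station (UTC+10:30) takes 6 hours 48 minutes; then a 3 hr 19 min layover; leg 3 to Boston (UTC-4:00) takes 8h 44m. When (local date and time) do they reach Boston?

Convert departure to UTC: 07:15 + 3:00 = 10:15 UTC on Sep 26.
Add 6 hours 10 minutes leg 1 → 16:25 UTC.
Add 2 hours and 32 minutes layover in Kolkata → 18:57 UTC.
Add 6 hours and 48 minutes leg 2 → 01:45 UTC (Sep 27).
Add 3 hours and 19 minutes layover in Cordova Station → 05:04 UTC.
Add 8 hours and 44 minutes leg 3 → 13:48 UTC.
Boston is UTC−4:00, so local arrival = 13:48 − 4:00 = 09:48 on Sep 27.

09:48 on Sep 27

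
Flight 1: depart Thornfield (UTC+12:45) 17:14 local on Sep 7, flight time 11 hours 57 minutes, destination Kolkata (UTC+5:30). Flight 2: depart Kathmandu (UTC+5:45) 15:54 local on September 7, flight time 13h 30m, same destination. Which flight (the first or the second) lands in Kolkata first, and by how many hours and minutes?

the first, by 7 hours 13 minutes

Flight 1 in UTC: 17:14 − 12:45 = 04:29 on Sep 7.
+11 hours 57 minutes → arrive 16:26 UTC on Sep 7.
Flight 2 in UTC: 15:54 − 5:45 = 10:09 on Sep 7.
+13 hours and 30 minutes → arrive 23:39 UTC on Sep 7.
Flight 1 lands earlier by 7 hours 13 minutes.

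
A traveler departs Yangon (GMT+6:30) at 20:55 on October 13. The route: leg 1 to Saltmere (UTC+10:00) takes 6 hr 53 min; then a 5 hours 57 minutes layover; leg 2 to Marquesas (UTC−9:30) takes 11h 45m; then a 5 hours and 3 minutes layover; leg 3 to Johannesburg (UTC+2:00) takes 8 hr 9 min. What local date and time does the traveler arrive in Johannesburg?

Convert departure to UTC: 20:55 − 6:30 = 14:25 UTC on Oct 13.
Add 6 hours 53 minutes leg 1 → 21:18 UTC.
Add 5 hours and 57 minutes layover in Saltmere → 03:15 UTC (Oct 14).
Add 11 hours and 45 minutes leg 2 → 15:00 UTC.
Add 5 hours and 3 minutes layover in Marquesas → 20:03 UTC.
Add 8 hours 9 minutes leg 3 → 04:12 UTC (Oct 15).
Johannesburg is UTC+2:00, so local arrival = 04:12 + 2:00 = 06:12 on Oct 15.

06:12 on Oct 15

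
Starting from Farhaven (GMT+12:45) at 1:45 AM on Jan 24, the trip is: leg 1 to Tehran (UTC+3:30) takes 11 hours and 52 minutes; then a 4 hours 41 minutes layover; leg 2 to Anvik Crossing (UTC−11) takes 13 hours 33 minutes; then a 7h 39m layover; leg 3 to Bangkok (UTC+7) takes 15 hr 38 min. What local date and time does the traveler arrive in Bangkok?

1:23 AM on Jan 26

Convert departure to UTC: 1:45 AM − 12:45 = 1:00 PM UTC on Jan 23.
Add 11 hours and 52 minutes leg 1 → 12:52 AM UTC (Jan 24).
Add 4 hours 41 minutes layover in Tehran → 5:33 AM UTC.
Add 13 hours and 33 minutes leg 2 → 7:06 PM UTC.
Add 7 hours and 39 minutes layover in Anvik Crossing → 2:45 AM UTC (Jan 25).
Add 15 hours and 38 minutes leg 3 → 6:23 PM UTC.
Bangkok is UTC+7:00, so local arrival = 6:23 PM + 7:00 = 1:23 AM on Jan 26.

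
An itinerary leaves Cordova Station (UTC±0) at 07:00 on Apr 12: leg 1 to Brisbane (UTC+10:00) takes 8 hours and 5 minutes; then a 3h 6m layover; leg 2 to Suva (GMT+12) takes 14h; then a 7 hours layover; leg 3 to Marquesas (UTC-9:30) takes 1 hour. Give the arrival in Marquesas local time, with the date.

06:41 on April 13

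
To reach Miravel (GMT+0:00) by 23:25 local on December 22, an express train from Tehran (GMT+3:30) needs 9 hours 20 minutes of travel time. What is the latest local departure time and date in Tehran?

17:35 on December 22

Target arrival is already UTC: 23:25 on Dec 22.
Subtract 9 hours 20 minutes → departure 14:05 UTC on Dec 22.
Tehran is UTC+3:30: 14:05 + 3:30 = 17:35 on Dec 22.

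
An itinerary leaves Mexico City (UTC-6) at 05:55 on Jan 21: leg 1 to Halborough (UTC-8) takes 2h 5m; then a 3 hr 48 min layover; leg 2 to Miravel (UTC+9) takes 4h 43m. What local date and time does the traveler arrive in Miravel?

07:31 on Jan 22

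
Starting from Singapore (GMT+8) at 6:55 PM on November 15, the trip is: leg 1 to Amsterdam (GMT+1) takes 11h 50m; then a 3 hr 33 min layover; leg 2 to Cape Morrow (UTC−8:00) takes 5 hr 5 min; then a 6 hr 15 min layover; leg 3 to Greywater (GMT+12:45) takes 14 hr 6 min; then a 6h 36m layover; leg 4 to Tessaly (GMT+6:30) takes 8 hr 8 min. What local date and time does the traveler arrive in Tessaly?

12:58 AM on November 18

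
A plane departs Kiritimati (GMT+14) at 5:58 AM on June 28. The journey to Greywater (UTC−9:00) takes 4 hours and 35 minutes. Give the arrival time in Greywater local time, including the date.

Convert departure to UTC: 5:58 AM − 14:00 = 3:58 PM UTC on Jun 27.
Add 4 hours 35 minutes travel time → 8:33 PM UTC.
Greywater is UTC−9:00, so local arrival = 8:33 PM − 9:00 = 11:33 AM on Jun 27.

11:33 AM on Jun 27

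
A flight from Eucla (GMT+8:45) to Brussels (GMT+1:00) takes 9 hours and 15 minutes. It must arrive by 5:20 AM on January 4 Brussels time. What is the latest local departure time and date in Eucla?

Target arrival in UTC: 5:20 AM − 1:00 = 4:20 AM on Jan 4.
Subtract 9 hours 15 minutes → departure 7:05 PM UTC on Jan 3.
Eucla is UTC+8:45: 7:05 PM + 8:45 = 3:50 AM on Jan 4.

3:50 AM on January 4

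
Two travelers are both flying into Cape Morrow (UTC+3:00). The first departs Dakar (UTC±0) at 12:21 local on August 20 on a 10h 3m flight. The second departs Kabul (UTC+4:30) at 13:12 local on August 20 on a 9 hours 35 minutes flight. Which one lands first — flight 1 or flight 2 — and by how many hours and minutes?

the second, by 4 hours 7 minutes

Flight 1 departs at 12:21 UTC (Aug 20).
+10 hours 3 minutes → arrive 22:24 UTC on Aug 20.
Flight 2 in UTC: 13:12 − 4:30 = 08:42 on Aug 20.
+9 hours and 35 minutes → arrive 18:17 UTC on Aug 20.
Flight 2 lands earlier by 4 hours 7 minutes.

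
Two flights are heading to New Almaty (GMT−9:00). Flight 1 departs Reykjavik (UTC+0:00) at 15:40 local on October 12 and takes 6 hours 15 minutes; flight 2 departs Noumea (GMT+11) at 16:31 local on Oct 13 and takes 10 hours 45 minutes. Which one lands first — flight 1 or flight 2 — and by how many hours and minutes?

Flight 1 departs at 15:40 UTC (Oct 12).
+6 hours 15 minutes → arrive 21:55 UTC on Oct 12.
Flight 2 in UTC: 16:31 − 11:00 = 05:31 on Oct 13.
+10 hours 45 minutes → arrive 16:16 UTC on Oct 13.
Flight 1 lands earlier by 18 hours 21 minutes.

the first, by 18 hours 21 minutes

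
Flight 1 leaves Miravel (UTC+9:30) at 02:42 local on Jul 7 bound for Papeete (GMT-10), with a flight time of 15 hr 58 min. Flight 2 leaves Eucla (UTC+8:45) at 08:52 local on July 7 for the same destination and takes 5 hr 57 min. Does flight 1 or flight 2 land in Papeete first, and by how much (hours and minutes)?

Flight 1 in UTC: 02:42 − 9:30 = 17:12 on Jul 6.
+15 hours 58 minutes → arrive 09:10 UTC on Jul 7.
Flight 2 in UTC: 08:52 − 8:45 = 00:07 on Jul 7.
+5 hours and 57 minutes → arrive 06:04 UTC on Jul 7.
Flight 2 lands earlier by 3 hours 6 minutes.

the second, by 3 hours 6 minutes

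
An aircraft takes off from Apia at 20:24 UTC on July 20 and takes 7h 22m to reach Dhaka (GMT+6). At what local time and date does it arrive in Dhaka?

09:46 on July 21

Departure is given in UTC: 20:24 on Jul 20.
Add 7 hours 22 minutes → 03:46 UTC (Jul 21).
Dhaka is UTC+6:00: 03:46 + 6:00 = 09:46 on Jul 21.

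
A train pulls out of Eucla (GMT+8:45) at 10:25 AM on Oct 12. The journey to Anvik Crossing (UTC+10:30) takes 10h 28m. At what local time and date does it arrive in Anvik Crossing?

10:38 PM on October 12

Convert departure to UTC: 10:25 AM − 8:45 = 1:40 AM UTC on Oct 12.
Add 10 hours and 28 minutes travel time → 12:08 PM UTC.
Anvik Crossing is UTC+10:30, so local arrival = 12:08 PM + 10:30 = 10:38 PM on Oct 12.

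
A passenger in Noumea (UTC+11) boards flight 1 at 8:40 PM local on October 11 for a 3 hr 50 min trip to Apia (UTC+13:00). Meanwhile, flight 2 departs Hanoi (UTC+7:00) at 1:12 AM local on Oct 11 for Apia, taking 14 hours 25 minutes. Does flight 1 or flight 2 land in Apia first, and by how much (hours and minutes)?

Flight 1 in UTC: 8:40 PM − 11:00 = 9:40 AM on Oct 11.
+3 hours 50 minutes → arrive 1:30 PM UTC on Oct 11.
Flight 2 in UTC: 1:12 AM − 7:00 = 6:12 PM on Oct 10.
+14 hours 25 minutes → arrive 8:37 AM UTC on Oct 11.
Flight 2 lands earlier by 4 hours 53 minutes.

the second, by 4 hours 53 minutes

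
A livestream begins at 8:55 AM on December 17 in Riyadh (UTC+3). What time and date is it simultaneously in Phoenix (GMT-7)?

10:55 PM on Dec 16

In UTC: 8:55 AM − 3:00 = 5:55 AM on Dec 17.
Phoenix is UTC−7:00: 5:55 AM − 7:00 = 10:55 PM on Dec 16.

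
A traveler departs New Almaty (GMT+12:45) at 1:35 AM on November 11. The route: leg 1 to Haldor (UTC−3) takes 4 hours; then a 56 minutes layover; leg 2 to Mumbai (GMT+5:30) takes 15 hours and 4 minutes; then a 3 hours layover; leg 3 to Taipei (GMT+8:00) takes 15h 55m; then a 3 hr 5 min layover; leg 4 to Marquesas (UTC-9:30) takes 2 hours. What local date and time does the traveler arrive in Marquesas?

11:20 PM on Nov 11

Convert departure to UTC: 1:35 AM − 12:45 = 12:50 PM UTC on Nov 10.
Add 4 hours leg 1 → 4:50 PM UTC.
Add 56 minutes layover in Haldor → 5:46 PM UTC.
Add 15 hours 4 minutes leg 2 → 8:50 AM UTC (Nov 11).
Add 3 hours layover in Mumbai → 11:50 AM UTC.
Add 15 hours and 55 minutes leg 3 → 3:45 AM UTC (Nov 12).
Add 3 hours and 5 minutes layover in Taipei → 6:50 AM UTC.
Add 2 hours leg 4 → 8:50 AM UTC.
Marquesas is UTC−9:30, so local arrival = 8:50 AM − 9:30 = 11:20 PM on Nov 11.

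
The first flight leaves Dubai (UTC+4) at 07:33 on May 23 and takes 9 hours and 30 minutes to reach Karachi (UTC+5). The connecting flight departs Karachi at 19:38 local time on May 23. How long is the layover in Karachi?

1 hour 35 minutes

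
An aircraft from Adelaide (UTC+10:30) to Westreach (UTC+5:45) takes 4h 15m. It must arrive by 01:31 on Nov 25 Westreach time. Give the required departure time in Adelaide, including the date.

02:01 on November 25

Target arrival in UTC: 01:31 − 5:45 = 19:46 on Nov 24.
Subtract 4 hours and 15 minutes → departure 15:31 UTC on Nov 24.
Adelaide is UTC+10:30: 15:31 + 10:30 = 02:01 on Nov 25.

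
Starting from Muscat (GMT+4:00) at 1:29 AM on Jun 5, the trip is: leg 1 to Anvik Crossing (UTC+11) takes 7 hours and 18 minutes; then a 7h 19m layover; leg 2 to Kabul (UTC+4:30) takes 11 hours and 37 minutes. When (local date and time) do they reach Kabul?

Convert departure to UTC: 1:29 AM − 4:00 = 9:29 PM UTC on Jun 4.
Add 7 hours 18 minutes leg 1 → 4:47 AM UTC (Jun 5).
Add 7 hours and 19 minutes layover in Anvik Crossing → 12:06 PM UTC.
Add 11 hours and 37 minutes leg 2 → 11:43 PM UTC.
Kabul is UTC+4:30, so local arrival = 11:43 PM + 4:30 = 4:13 AM on Jun 6.

4:13 AM on Jun 6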